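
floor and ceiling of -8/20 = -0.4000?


-8/20 = -0.4000
floor = -1
ceil = 0

floor = -1, ceil = 0


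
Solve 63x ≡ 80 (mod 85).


GCD(63, 85) = 1, unique solution
a^(-1) mod 85 = 27
x = 27 * 80 mod 85 = 35

x ≡ 35 (mod 85)


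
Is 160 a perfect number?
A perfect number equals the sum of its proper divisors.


Proper divisors of 160: 1, 2, 4, 5, 8, 10, 16, 20, 32, 40, 80
Sum = 1 + 2 + 4 + 5 + 8 + 10 + 16 + 20 + 32 + 40 + 80 = 218

No, 160 is not perfect (218 ≠ 160)


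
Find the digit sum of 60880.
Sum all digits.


6 + 0 + 8 + 8 + 0 = 22


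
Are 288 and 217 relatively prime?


Euclidean algorithm:
288 = 1 * 217 + 71
217 = 3 * 71 + 4
71 = 17 * 4 + 3
4 = 1 * 3 + 1
3 = 3 * 1 + 0
GCD(288, 217) = 1

Yes, coprime (GCD = 1)


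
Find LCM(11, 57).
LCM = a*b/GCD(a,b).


GCD(11, 57) = 1
LCM = 11*57/1 = 627/1 = 627

LCM = 627


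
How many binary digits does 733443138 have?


733443138 in base 2 = 101011101101110111010001000010
Number of digits = 30

30 digits (base 2)


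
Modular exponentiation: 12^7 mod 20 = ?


12^1 mod 20 = 12
12^2 mod 20 = 4
12^3 mod 20 = 8
12^4 mod 20 = 16
12^5 mod 20 = 12
12^6 mod 20 = 4
12^7 mod 20 = 8


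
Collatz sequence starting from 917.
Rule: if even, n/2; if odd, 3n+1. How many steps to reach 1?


917 → 2752 → 1376 → 688 → 344 → 172 → 86 → 43 → 130 → 65 → 196 → 98 → 49 → 148 → 74 → 37 → 112 → 56 → 28 → 14 → 7 → 22 → 11 → 34 → 17 → 52 → 26 → 13 → 40 → 20 → 10 → 5 → 16 → 8 → 4 → 2 → 1
Total steps = 36

36 steps


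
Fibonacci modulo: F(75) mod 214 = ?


F(k) mod 214 for k=1..75:
1, 1, 2, 3, 5, 8, 13, 21, 34, 55, 89, 144, 19, 163, 182, 131, 99, 16, 115, 131, 32, 163, 195, 144, 125, 55, 180, 21, 201, 8, 209, 3, 212, 1, 213, 0, 213, 213, 212, 211, 209, 206, 201, 193, 180, 159, 125, 70, 195, 51, 32, 83, 115, 198, 99, 83, 182, 51, 19, 70, 89, 159, 34, 193, 13, 206, 5, 211, 2, 213, 1, 0, 1, 1, 2
F(75) mod 214 = 2


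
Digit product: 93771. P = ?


9 × 3 × 7 × 7 × 1 = 1323


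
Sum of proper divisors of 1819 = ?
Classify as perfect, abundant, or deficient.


Proper divisors: 1, 17, 107
Sum = 1 + 17 + 107 = 125
125 < 1819 → deficient

s(1819) = 125 (deficient)


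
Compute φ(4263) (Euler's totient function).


4263 = 3 × 7^2 × 29
Prime factors: 3, 7, 29
φ(4263) = 4263 × (1-1/3) × (1-1/7) × (1-1/29)
= 4263 × 2/3 × 6/7 × 28/29 = 2352

φ(4263) = 2352


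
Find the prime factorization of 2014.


2014 / 2 = 1007
1007 / 19 = 53
53 / 53 = 1
2014 = 2 × 19 × 53


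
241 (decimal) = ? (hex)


241 (base 10) = 241 (decimal)
241 (decimal) = F1 (base 16)


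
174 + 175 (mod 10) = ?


174 + 175 = 349
349 mod 10 = 9


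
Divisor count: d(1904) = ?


1904 = 2^4 × 7^1 × 17^1
d(1904) = (4+1) × (1+1) × (1+1) = 20

20 divisors


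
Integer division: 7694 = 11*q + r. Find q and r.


7694 = 11 * 699 + 5
Check: 7689 + 5 = 7694

q = 699, r = 5


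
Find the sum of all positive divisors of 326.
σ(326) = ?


Divisors of 326: 1, 2, 163, 326
Sum = 1 + 2 + 163 + 326 = 492

σ(326) = 492


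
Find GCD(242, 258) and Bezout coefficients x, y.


Tabular extended Euclidean (each row: r = 242*s + 258*t):
r=242, s=1, t=0
r=258, s=0, t=1
q=0: r=242, s=1, t=0   [242*(1) + 258*(0) = 242]
q=1: r=16, s=-1, t=1   [242*(-1) + 258*(1) = 16]
q=15: r=2, s=16, t=-15   [242*(16) + 258*(-15) = 2]
q=8: r=0, s=-129, t=121   [242*(-129) + 258*(121) = 0]
GCD = 2; from the row with r=2: x=16, y=-15
Check: 242*(16) + 258*(-15) = 3872 - 3870 = 2

GCD = 2, x = 16, y = -15


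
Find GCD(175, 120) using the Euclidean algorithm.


175 = 1 * 120 + 55
120 = 2 * 55 + 10
55 = 5 * 10 + 5
10 = 2 * 5 + 0
GCD = 5


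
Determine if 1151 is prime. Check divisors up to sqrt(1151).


Check divisors up to sqrt(1151) = 33.9264
No divisors found.
1151 is prime.

Yes, 1151 is prime


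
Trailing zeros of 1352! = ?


floor(1352/5) = 270
floor(1352/25) = 54
floor(1352/125) = 10
floor(1352/625) = 2
Total = 336

336 trailing zeros


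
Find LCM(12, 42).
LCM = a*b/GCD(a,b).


GCD(12, 42) = 6
LCM = 12*42/6 = 504/6 = 84

LCM = 84


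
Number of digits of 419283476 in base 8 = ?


419283476 in base 8 = 3077341024
Number of digits = 10

10 digits (base 8)


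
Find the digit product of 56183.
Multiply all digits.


5 × 6 × 1 × 8 × 3 = 720


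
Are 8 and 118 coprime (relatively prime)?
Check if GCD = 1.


Euclidean algorithm:
118 = 14 * 8 + 6
8 = 1 * 6 + 2
6 = 3 * 2 + 0
GCD(8, 118) = 2

No, not coprime (GCD = 2)


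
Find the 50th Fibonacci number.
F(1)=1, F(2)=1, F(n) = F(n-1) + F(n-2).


Sequence: 1, 1, 2, 3, 5, 8, 13, 21, 34, 55, 89, 144, 233, 377, 610, 987, 1597, 2584, 4181, 6765, 10946, 17711, 28657, 46368, 75025, 121393, 196418, 317811, 514229, 832040, 1346269, 2178309, 3524578, 5702887, 9227465, 14930352, 24157817, 39088169, 63245986, 102334155, 165580141, 267914296, 433494437, 701408733, 1134903170, 1836311903, 2971215073, 4807526976, 7778742049, 12586269025
F(50) = 12586269025


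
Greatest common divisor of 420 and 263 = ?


420 = 1 * 263 + 157
263 = 1 * 157 + 106
157 = 1 * 106 + 51
106 = 2 * 51 + 4
51 = 12 * 4 + 3
4 = 1 * 3 + 1
3 = 3 * 1 + 0
GCD = 1


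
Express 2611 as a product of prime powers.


2611 / 7 = 373
373 / 373 = 1
2611 = 7 × 373


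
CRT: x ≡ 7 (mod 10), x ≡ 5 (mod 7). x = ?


M = 10*7 = 70
M1 = M/10 = 7, M2 = M/7 = 10
M1^(-1) mod 10 = 3, M2^(-1) mod 7 = 5
x = 7*7*3 + 5*10*5 = 397
397 mod 70 = 47
Check: 47 mod 10 = 7 ✓, 47 mod 7 = 5 ✓

x ≡ 47 (mod 70)


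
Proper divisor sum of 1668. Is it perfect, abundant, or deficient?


Proper divisors: 1, 2, 3, 4, 6, 12, 139, 278, 417, 556, 834
Sum = 1 + 2 + 3 + 4 + 6 + 12 + 139 + 278 + 417 + 556 + 834 = 2252
2252 > 1668 → abundant

s(1668) = 2252 (abundant)


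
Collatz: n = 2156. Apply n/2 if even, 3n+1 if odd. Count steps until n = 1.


2156 → 1078 → 539 → 1618 → 809 → 2428 → 1214 → 607 → 1822 → 911 → 2734 → 1367 → 4102 → 2051 → 6154 → 3077 → 9232 → 4616 → 2308 → 1154 → 577 → 1732 → 866 → 433 → 1300 → 650 → 325 → 976 → 488 → 244 → 122 → 61 → 184 → 92 → 46 → 23 → 70 → 35 → 106 → 53 → 160 → 80 → 40 → 20 → 10 → 5 → 16 → 8 → 4 → 2 → 1
Total steps = 50

50 steps


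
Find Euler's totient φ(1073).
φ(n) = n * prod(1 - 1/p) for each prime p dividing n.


1073 = 29 × 37
Prime factors: 29, 37
φ(1073) = 1073 × (1-1/29) × (1-1/37)
= 1073 × 28/29 × 36/37 = 1008

φ(1073) = 1008


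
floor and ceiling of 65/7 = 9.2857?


65/7 = 9.2857
floor = 9
ceil = 10

floor = 9, ceil = 10


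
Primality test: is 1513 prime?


1513 / 17 = 89 (exact division)
1513 is NOT prime.

No, 1513 is not prime


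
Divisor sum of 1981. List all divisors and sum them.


Divisors of 1981: 1, 7, 283, 1981
Sum = 1 + 7 + 283 + 1981 = 2272

σ(1981) = 2272


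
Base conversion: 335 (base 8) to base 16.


335 (base 8) = 221 (decimal)
221 (decimal) = DD (base 16)


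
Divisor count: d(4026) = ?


4026 = 2^1 × 3^1 × 11^1 × 61^1
d(4026) = (1+1) × (1+1) × (1+1) × (1+1) = 16

16 divisors


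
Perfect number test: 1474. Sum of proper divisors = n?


Proper divisors of 1474: 1, 2, 11, 22, 67, 134, 737
Sum = 1 + 2 + 11 + 22 + 67 + 134 + 737 = 974

No, 1474 is not perfect (974 ≠ 1474)


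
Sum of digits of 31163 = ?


3 + 1 + 1 + 6 + 3 = 14


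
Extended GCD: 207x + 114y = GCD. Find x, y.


Tabular extended Euclidean (each row: r = 207*s + 114*t):
r=207, s=1, t=0
r=114, s=0, t=1
q=1: r=93, s=1, t=-1   [207*(1) + 114*(-1) = 93]
q=1: r=21, s=-1, t=2   [207*(-1) + 114*(2) = 21]
q=4: r=9, s=5, t=-9   [207*(5) + 114*(-9) = 9]
q=2: r=3, s=-11, t=20   [207*(-11) + 114*(20) = 3]
q=3: r=0, s=38, t=-69   [207*(38) + 114*(-69) = 0]
GCD = 3; from the row with r=3: x=-11, y=20
Check: 207*(-11) + 114*(20) = -2277 + 2280 = 3

GCD = 3, x = -11, y = 20


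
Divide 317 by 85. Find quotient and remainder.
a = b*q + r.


317 = 85 * 3 + 62
Check: 255 + 62 = 317

q = 3, r = 62


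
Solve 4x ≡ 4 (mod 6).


GCD(4, 6) = 2 divides 4
Divide: 2x ≡ 2 (mod 3)
x ≡ 1 (mod 3)


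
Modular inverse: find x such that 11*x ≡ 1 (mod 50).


Use the extended Euclidean algorithm on (50, 11); each row r = 50*s + 11*t:
r=50, s=1, t=0
r=11, s=0, t=1
q=4: r=6, s=1, t=-4   [50*(1) + 11*(-4) = 6]
q=1: r=5, s=-1, t=5   [50*(-1) + 11*(5) = 5]
q=1: r=1, s=2, t=-9   [50*(2) + 11*(-9) = 1]
q=5: r=0, s=-11, t=50   [50*(-11) + 11*(50) = 0]
GCD = 1 with t = -9, so 11*(-9) ≡ 1 (mod 50)
Inverse = -9 mod 50 = 41
Check: 11 * 41 = 451 ≡ 1 (mod 50)

11^(-1) ≡ 41 (mod 50)


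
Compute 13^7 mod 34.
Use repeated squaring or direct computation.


13^1 mod 34 = 13
13^2 mod 34 = 33
13^3 mod 34 = 21
13^4 mod 34 = 1
13^5 mod 34 = 13
13^6 mod 34 = 33
13^7 mod 34 = 21


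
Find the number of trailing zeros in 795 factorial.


floor(795/5) = 159
floor(795/25) = 31
floor(795/125) = 6
floor(795/625) = 1
Total = 197

197 trailing zeros


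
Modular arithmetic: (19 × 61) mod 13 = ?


19 × 61 = 1159
1159 mod 13 = 2


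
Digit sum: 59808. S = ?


5 + 9 + 8 + 0 + 8 = 30


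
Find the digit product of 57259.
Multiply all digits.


5 × 7 × 2 × 5 × 9 = 3150


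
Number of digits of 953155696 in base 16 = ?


953155696 in base 16 = 38D00070
Number of digits = 8

8 digits (base 16)


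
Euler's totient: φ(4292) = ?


4292 = 2^2 × 29 × 37
Prime factors: 2, 29, 37
φ(4292) = 4292 × (1-1/2) × (1-1/29) × (1-1/37)
= 4292 × 1/2 × 28/29 × 36/37 = 2016

φ(4292) = 2016


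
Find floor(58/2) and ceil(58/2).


58/2 = 29.0000
floor = 29
ceil = 29

floor = 29, ceil = 29


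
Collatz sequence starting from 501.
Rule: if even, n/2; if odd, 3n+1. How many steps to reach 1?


501 → 1504 → 752 → 376 → 188 → 94 → 47 → 142 → 71 → 214 → 107 → 322 → 161 → 484 → 242 → 121 → 364 → 182 → 91 → 274 → 137 → 412 → 206 → 103 → 310 → 155 → 466 → 233 → 700 → 350 → 175 → 526 → 263 → 790 → 395 → 1186 → 593 → 1780 → 890 → 445 → 1336 → 668 → 334 → 167 → 502 → 251 → 754 → 377 → 1132 → 566 → 283 → 850 → 425 → 1276 → 638 → 319 → 958 → 479 → 1438 → 719 → 2158 → 1079 → 3238 → 1619 → 4858 → 2429 → 7288 → 3644 → 1822 → 911 → 2734 → 1367 → 4102 → 2051 → 6154 → 3077 → 9232 → 4616 → 2308 → 1154 → 577 → 1732 → 866 → 433 → 1300 → 650 → 325 → 976 → 488 → 244 → 122 → 61 → 184 → 92 → 46 → 23 → 70 → 35 → 106 → 53 → 160 → 80 → 40 → 20 → 10 → 5 → 16 → 8 → 4 → 2 → 1
Total steps = 110

110 steps


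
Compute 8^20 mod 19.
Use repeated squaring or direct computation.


8^1 mod 19 = 8
8^2 mod 19 = 7
8^3 mod 19 = 18
8^4 mod 19 = 11
8^5 mod 19 = 12
8^6 mod 19 = 1
8^7 mod 19 = 8
8^8 mod 19 = 7
8^9 mod 19 = 18
8^10 mod 19 = 11
8^11 mod 19 = 12
8^12 mod 19 = 1
8^13 mod 19 = 8
8^14 mod 19 = 7
8^15 mod 19 = 18
8^16 mod 19 = 11
8^17 mod 19 = 12
8^18 mod 19 = 1
8^19 mod 19 = 8
8^20 mod 19 = 7


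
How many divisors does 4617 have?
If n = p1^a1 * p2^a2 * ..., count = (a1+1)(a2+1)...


4617 = 3^5 × 19^1
d(4617) = (5+1) × (1+1) = 12

12 divisors


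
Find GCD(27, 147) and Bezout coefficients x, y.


Tabular extended Euclidean (each row: r = 27*s + 147*t):
r=27, s=1, t=0
r=147, s=0, t=1
q=0: r=27, s=1, t=0   [27*(1) + 147*(0) = 27]
q=5: r=12, s=-5, t=1   [27*(-5) + 147*(1) = 12]
q=2: r=3, s=11, t=-2   [27*(11) + 147*(-2) = 3]
q=4: r=0, s=-49, t=9   [27*(-49) + 147*(9) = 0]
GCD = 3; from the row with r=3: x=11, y=-2
Check: 27*(11) + 147*(-2) = 297 - 294 = 3

GCD = 3, x = 11, y = -2


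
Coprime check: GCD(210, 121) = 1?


Euclidean algorithm:
210 = 1 * 121 + 89
121 = 1 * 89 + 32
89 = 2 * 32 + 25
32 = 1 * 25 + 7
25 = 3 * 7 + 4
7 = 1 * 4 + 3
4 = 1 * 3 + 1
3 = 3 * 1 + 0
GCD(210, 121) = 1

Yes, coprime (GCD = 1)


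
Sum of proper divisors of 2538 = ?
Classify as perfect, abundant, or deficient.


Proper divisors: 1, 2, 3, 6, 9, 18, 27, 47, 54, 94, 141, 282, 423, 846, 1269
Sum = 1 + 2 + 3 + 6 + 9 + 18 + 27 + 47 + 54 + 94 + 141 + 282 + 423 + 846 + 1269 = 3222
3222 > 2538 → abundant

s(2538) = 3222 (abundant)


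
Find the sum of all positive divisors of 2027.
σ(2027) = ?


Divisors of 2027: 1, 2027
Sum = 1 + 2027 = 2028

σ(2027) = 2028


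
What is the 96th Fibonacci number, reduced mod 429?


F(k) mod 429 for k=1..96:
1, 1, 2, 3, 5, 8, 13, 21, 34, 55, 89, 144, 233, 377, 181, 129, 310, 10, 320, 330, 221, 122, 343, 36, 379, 415, 365, 351, 287, 209, 67, 276, 343, 190, 104, 294, 398, 263, 232, 66, 298, 364, 233, 168, 401, 140, 112, 252, 364, 187, 122, 309, 2, 311, 313, 195, 79, 274, 353, 198, 122, 320, 13, 333, 346, 250, 167, 417, 155, 143, 298, 12, 310, 322, 203, 96, 299, 395, 265, 231, 67, 298, 365, 234, 170, 404, 145, 120, 265, 385, 221, 177, 398, 146, 115, 261
F(96) mod 429 = 261


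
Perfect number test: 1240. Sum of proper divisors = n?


Proper divisors of 1240: 1, 2, 4, 5, 8, 10, 20, 31, 40, 62, 124, 155, 248, 310, 620
Sum = 1 + 2 + 4 + 5 + 8 + 10 + 20 + 31 + 40 + 62 + 124 + 155 + 248 + 310 + 620 = 1640

No, 1240 is not perfect (1640 ≠ 1240)


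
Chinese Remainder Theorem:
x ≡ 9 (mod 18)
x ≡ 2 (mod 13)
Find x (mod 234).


M = 18*13 = 234
M1 = M/18 = 13, M2 = M/13 = 18
M1^(-1) mod 18 = 7, M2^(-1) mod 13 = 8
x = 9*13*7 + 2*18*8 = 1107
1107 mod 234 = 171
Check: 171 mod 18 = 9 ✓, 171 mod 13 = 2 ✓

x ≡ 171 (mod 234)


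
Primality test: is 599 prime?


Check divisors up to sqrt(599) = 24.4745
No divisors found.
599 is prime.

Yes, 599 is prime


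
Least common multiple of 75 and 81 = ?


GCD(75, 81) = 3
LCM = 75*81/3 = 6075/3 = 2025

LCM = 2025


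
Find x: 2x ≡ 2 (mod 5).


GCD(2, 5) = 1, unique solution
a^(-1) mod 5 = 3
x = 3 * 2 mod 5 = 1

x ≡ 1 (mod 5)


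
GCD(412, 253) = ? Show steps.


412 = 1 * 253 + 159
253 = 1 * 159 + 94
159 = 1 * 94 + 65
94 = 1 * 65 + 29
65 = 2 * 29 + 7
29 = 4 * 7 + 1
7 = 7 * 1 + 0
GCD = 1


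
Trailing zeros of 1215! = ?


floor(1215/5) = 243
floor(1215/25) = 48
floor(1215/125) = 9
floor(1215/625) = 1
Total = 301

301 trailing zeros


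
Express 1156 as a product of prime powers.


1156 / 2 = 578
578 / 2 = 289
289 / 17 = 17
17 / 17 = 1
1156 = 2^2 × 17^2


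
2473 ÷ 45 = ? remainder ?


2473 = 45 * 54 + 43
Check: 2430 + 43 = 2473

q = 54, r = 43


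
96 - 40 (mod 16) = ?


96 - 40 = 56
56 mod 16 = 8


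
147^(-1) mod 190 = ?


Use the extended Euclidean algorithm on (190, 147); each row r = 190*s + 147*t:
r=190, s=1, t=0
r=147, s=0, t=1
q=1: r=43, s=1, t=-1   [190*(1) + 147*(-1) = 43]
q=3: r=18, s=-3, t=4   [190*(-3) + 147*(4) = 18]
q=2: r=7, s=7, t=-9   [190*(7) + 147*(-9) = 7]
q=2: r=4, s=-17, t=22   [190*(-17) + 147*(22) = 4]
q=1: r=3, s=24, t=-31   [190*(24) + 147*(-31) = 3]
q=1: r=1, s=-41, t=53   [190*(-41) + 147*(53) = 1]
q=3: r=0, s=147, t=-190   [190*(147) + 147*(-190) = 0]
GCD = 1 with t = 53, so 147*(53) ≡ 1 (mod 190)
Inverse = 53 mod 190 = 53
Check: 147 * 53 = 7791 ≡ 1 (mod 190)

147^(-1) ≡ 53 (mod 190)


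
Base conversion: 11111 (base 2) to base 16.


11111 (base 2) = 31 (decimal)
31 (decimal) = 1F (base 16)


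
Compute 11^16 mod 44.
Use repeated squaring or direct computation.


11^1 mod 44 = 11
11^2 mod 44 = 33
11^3 mod 44 = 11
11^4 mod 44 = 33
11^5 mod 44 = 11
11^6 mod 44 = 33
11^7 mod 44 = 11
11^8 mod 44 = 33
11^9 mod 44 = 11
11^10 mod 44 = 33
11^11 mod 44 = 11
11^12 mod 44 = 33
11^13 mod 44 = 11
11^14 mod 44 = 33
11^15 mod 44 = 11
11^16 mod 44 = 33


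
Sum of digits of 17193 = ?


1 + 7 + 1 + 9 + 3 = 21


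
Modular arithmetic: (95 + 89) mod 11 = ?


95 + 89 = 184
184 mod 11 = 8


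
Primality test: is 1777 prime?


Check divisors up to sqrt(1777) = 42.1545
No divisors found.
1777 is prime.

Yes, 1777 is prime


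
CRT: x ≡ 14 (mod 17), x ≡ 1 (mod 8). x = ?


M = 17*8 = 136
M1 = M/17 = 8, M2 = M/8 = 17
M1^(-1) mod 17 = 15, M2^(-1) mod 8 = 1
x = 14*8*15 + 1*17*1 = 1697
1697 mod 136 = 65
Check: 65 mod 17 = 14 ✓, 65 mod 8 = 1 ✓

x ≡ 65 (mod 136)


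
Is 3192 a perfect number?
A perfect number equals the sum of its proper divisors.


Proper divisors of 3192: 1, 2, 3, 4, 6, 7, 8, 12, 14, 19, 21, 24, 28, 38, 42, 56, 57, 76, 84, 114, 133, 152, 168, 228, 266, 399, 456, 532, 798, 1064, 1596
Sum = 1 + 2 + 3 + 4 + 6 + 7 + 8 + 12 + 14 + 19 + 21 + 24 + 28 + 38 + 42 + 56 + 57 + 76 + 84 + 114 + 133 + 152 + 168 + 228 + 266 + 399 + 456 + 532 + 798 + 1064 + 1596 = 6408

No, 3192 is not perfect (6408 ≠ 3192)


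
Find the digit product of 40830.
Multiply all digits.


4 × 0 × 8 × 3 × 0 = 0


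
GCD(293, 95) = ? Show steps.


293 = 3 * 95 + 8
95 = 11 * 8 + 7
8 = 1 * 7 + 1
7 = 7 * 1 + 0
GCD = 1


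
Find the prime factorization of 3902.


3902 / 2 = 1951
1951 / 1951 = 1
3902 = 2 × 1951


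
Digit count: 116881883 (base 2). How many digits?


116881883 in base 2 = 110111101110111100111011011
Number of digits = 27

27 digits (base 2)


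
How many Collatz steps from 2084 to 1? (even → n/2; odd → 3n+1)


2084 → 1042 → 521 → 1564 → 782 → 391 → 1174 → 587 → 1762 → 881 → 2644 → 1322 → 661 → 1984 → 992 → 496 → 248 → 124 → 62 → 31 → 94 → 47 → 142 → 71 → 214 → 107 → 322 → 161 → 484 → 242 → 121 → 364 → 182 → 91 → 274 → 137 → 412 → 206 → 103 → 310 → 155 → 466 → 233 → 700 → 350 → 175 → 526 → 263 → 790 → 395 → 1186 → 593 → 1780 → 890 → 445 → 1336 → 668 → 334 → 167 → 502 → 251 → 754 → 377 → 1132 → 566 → 283 → 850 → 425 → 1276 → 638 → 319 → 958 → 479 → 1438 → 719 → 2158 → 1079 → 3238 → 1619 → 4858 → 2429 → 7288 → 3644 → 1822 → 911 → 2734 → 1367 → 4102 → 2051 → 6154 → 3077 → 9232 → 4616 → 2308 → 1154 → 577 → 1732 → 866 → 433 → 1300 → 650 → 325 → 976 → 488 → 244 → 122 → 61 → 184 → 92 → 46 → 23 → 70 → 35 → 106 → 53 → 160 → 80 → 40 → 20 → 10 → 5 → 16 → 8 → 4 → 2 → 1
Total steps = 125

125 steps


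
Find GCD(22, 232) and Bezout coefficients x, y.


Tabular extended Euclidean (each row: r = 22*s + 232*t):
r=22, s=1, t=0
r=232, s=0, t=1
q=0: r=22, s=1, t=0   [22*(1) + 232*(0) = 22]
q=10: r=12, s=-10, t=1   [22*(-10) + 232*(1) = 12]
q=1: r=10, s=11, t=-1   [22*(11) + 232*(-1) = 10]
q=1: r=2, s=-21, t=2   [22*(-21) + 232*(2) = 2]
q=5: r=0, s=116, t=-11   [22*(116) + 232*(-11) = 0]
GCD = 2; from the row with r=2: x=-21, y=2
Check: 22*(-21) + 232*(2) = -462 + 464 = 2

GCD = 2, x = -21, y = 2


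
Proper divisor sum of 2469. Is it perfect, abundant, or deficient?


Proper divisors: 1, 3, 823
Sum = 1 + 3 + 823 = 827
827 < 2469 → deficient

s(2469) = 827 (deficient)


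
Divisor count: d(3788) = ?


3788 = 2^2 × 947^1
d(3788) = (2+1) × (1+1) = 6

6 divisors


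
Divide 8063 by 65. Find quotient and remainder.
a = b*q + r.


8063 = 65 * 124 + 3
Check: 8060 + 3 = 8063

q = 124, r = 3


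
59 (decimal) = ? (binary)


59 (base 10) = 59 (decimal)
59 (decimal) = 111011 (base 2)


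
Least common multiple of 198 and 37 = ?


GCD(198, 37) = 1
LCM = 198*37/1 = 7326/1 = 7326

LCM = 7326


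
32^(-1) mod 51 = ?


Use the extended Euclidean algorithm on (51, 32); each row r = 51*s + 32*t:
r=51, s=1, t=0
r=32, s=0, t=1
q=1: r=19, s=1, t=-1   [51*(1) + 32*(-1) = 19]
q=1: r=13, s=-1, t=2   [51*(-1) + 32*(2) = 13]
q=1: r=6, s=2, t=-3   [51*(2) + 32*(-3) = 6]
q=2: r=1, s=-5, t=8   [51*(-5) + 32*(8) = 1]
q=6: r=0, s=32, t=-51   [51*(32) + 32*(-51) = 0]
GCD = 1 with t = 8, so 32*(8) ≡ 1 (mod 51)
Inverse = 8 mod 51 = 8
Check: 32 * 8 = 256 ≡ 1 (mod 51)

32^(-1) ≡ 8 (mod 51)


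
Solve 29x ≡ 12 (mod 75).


GCD(29, 75) = 1, unique solution
a^(-1) mod 75 = 44
x = 44 * 12 mod 75 = 3

x ≡ 3 (mod 75)


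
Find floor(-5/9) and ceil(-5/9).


-5/9 = -0.5556
floor = -1
ceil = 0

floor = -1, ceil = 0


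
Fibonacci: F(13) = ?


Sequence: 1, 1, 2, 3, 5, 8, 13, 21, 34, 55, 89, 144, 233
F(13) = 233


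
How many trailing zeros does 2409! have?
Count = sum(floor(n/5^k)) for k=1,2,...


floor(2409/5) = 481
floor(2409/25) = 96
floor(2409/125) = 19
floor(2409/625) = 3
Total = 599

599 trailing zeros


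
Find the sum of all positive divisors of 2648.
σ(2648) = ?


Divisors of 2648: 1, 2, 4, 8, 331, 662, 1324, 2648
Sum = 1 + 2 + 4 + 8 + 331 + 662 + 1324 + 2648 = 4980

σ(2648) = 4980


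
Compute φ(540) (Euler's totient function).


540 = 2^2 × 3^3 × 5
Prime factors: 2, 3, 5
φ(540) = 540 × (1-1/2) × (1-1/3) × (1-1/5)
= 540 × 1/2 × 2/3 × 4/5 = 144

φ(540) = 144


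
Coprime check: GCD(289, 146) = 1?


Euclidean algorithm:
289 = 1 * 146 + 143
146 = 1 * 143 + 3
143 = 47 * 3 + 2
3 = 1 * 2 + 1
2 = 2 * 1 + 0
GCD(289, 146) = 1

Yes, coprime (GCD = 1)


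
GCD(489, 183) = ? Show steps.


489 = 2 * 183 + 123
183 = 1 * 123 + 60
123 = 2 * 60 + 3
60 = 20 * 3 + 0
GCD = 3


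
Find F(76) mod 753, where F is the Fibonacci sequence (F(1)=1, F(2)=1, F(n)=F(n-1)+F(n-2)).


F(k) mod 753 for k=1..76:
1, 1, 2, 3, 5, 8, 13, 21, 34, 55, 89, 144, 233, 377, 610, 234, 91, 325, 416, 741, 404, 392, 43, 435, 478, 160, 638, 45, 683, 728, 658, 633, 538, 418, 203, 621, 71, 692, 10, 702, 712, 661, 620, 528, 395, 170, 565, 735, 547, 529, 323, 99, 422, 521, 190, 711, 148, 106, 254, 360, 614, 221, 82, 303, 385, 688, 320, 255, 575, 77, 652, 729, 628, 604, 479, 330
F(76) mod 753 = 330


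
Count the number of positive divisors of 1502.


1502 = 2^1 × 751^1
d(1502) = (1+1) × (1+1) = 4

4 divisors


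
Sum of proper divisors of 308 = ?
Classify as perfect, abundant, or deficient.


Proper divisors: 1, 2, 4, 7, 11, 14, 22, 28, 44, 77, 154
Sum = 1 + 2 + 4 + 7 + 11 + 14 + 22 + 28 + 44 + 77 + 154 = 364
364 > 308 → abundant

s(308) = 364 (abundant)


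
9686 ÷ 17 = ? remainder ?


9686 = 17 * 569 + 13
Check: 9673 + 13 = 9686

q = 569, r = 13


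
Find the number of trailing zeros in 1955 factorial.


floor(1955/5) = 391
floor(1955/25) = 78
floor(1955/125) = 15
floor(1955/625) = 3
Total = 487

487 trailing zeros


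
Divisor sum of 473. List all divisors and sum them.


Divisors of 473: 1, 11, 43, 473
Sum = 1 + 11 + 43 + 473 = 528

σ(473) = 528


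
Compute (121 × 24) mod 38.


121 × 24 = 2904
2904 mod 38 = 16


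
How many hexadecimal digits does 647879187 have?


647879187 in base 16 = 269DDA13
Number of digits = 8

8 digits (base 16)


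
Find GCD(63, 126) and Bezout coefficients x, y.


Tabular extended Euclidean (each row: r = 63*s + 126*t):
r=63, s=1, t=0
r=126, s=0, t=1
q=0: r=63, s=1, t=0   [63*(1) + 126*(0) = 63]
q=2: r=0, s=-2, t=1   [63*(-2) + 126*(1) = 0]
GCD = 63; from the row with r=63: x=1, y=0
Check: 63*(1) + 126*(0) = 63 + 0 = 63

GCD = 63, x = 1, y = 0


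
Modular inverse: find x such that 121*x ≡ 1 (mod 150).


Use the extended Euclidean algorithm on (150, 121); each row r = 150*s + 121*t:
r=150, s=1, t=0
r=121, s=0, t=1
q=1: r=29, s=1, t=-1   [150*(1) + 121*(-1) = 29]
q=4: r=5, s=-4, t=5   [150*(-4) + 121*(5) = 5]
q=5: r=4, s=21, t=-26   [150*(21) + 121*(-26) = 4]
q=1: r=1, s=-25, t=31   [150*(-25) + 121*(31) = 1]
q=4: r=0, s=121, t=-150   [150*(121) + 121*(-150) = 0]
GCD = 1 with t = 31, so 121*(31) ≡ 1 (mod 150)
Inverse = 31 mod 150 = 31
Check: 121 * 31 = 3751 ≡ 1 (mod 150)

121^(-1) ≡ 31 (mod 150)


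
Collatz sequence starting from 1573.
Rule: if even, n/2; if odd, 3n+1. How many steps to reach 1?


1573 → 4720 → 2360 → 1180 → 590 → 295 → 886 → 443 → 1330 → 665 → 1996 → 998 → 499 → 1498 → 749 → 2248 → 1124 → 562 → 281 → 844 → 422 → 211 → 634 → 317 → 952 → 476 → 238 → 119 → 358 → 179 → 538 → 269 → 808 → 404 → 202 → 101 → 304 → 152 → 76 → 38 → 19 → 58 → 29 → 88 → 44 → 22 → 11 → 34 → 17 → 52 → 26 → 13 → 40 → 20 → 10 → 5 → 16 → 8 → 4 → 2 → 1
Total steps = 60

60 steps


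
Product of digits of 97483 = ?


9 × 7 × 4 × 8 × 3 = 6048


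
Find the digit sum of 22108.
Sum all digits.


2 + 2 + 1 + 0 + 8 = 13


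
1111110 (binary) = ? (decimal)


1111110 (base 2) = 126 (decimal)
126 (decimal) = 126 (base 10)


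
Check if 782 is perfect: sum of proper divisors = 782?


Proper divisors of 782: 1, 2, 17, 23, 34, 46, 391
Sum = 1 + 2 + 17 + 23 + 34 + 46 + 391 = 514

No, 782 is not perfect (514 ≠ 782)


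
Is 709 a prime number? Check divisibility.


Check divisors up to sqrt(709) = 26.6271
No divisors found.
709 is prime.

Yes, 709 is prime


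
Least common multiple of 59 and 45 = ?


GCD(59, 45) = 1
LCM = 59*45/1 = 2655/1 = 2655

LCM = 2655


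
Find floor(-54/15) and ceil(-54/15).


-54/15 = -3.6000
floor = -4
ceil = -3

floor = -4, ceil = -3


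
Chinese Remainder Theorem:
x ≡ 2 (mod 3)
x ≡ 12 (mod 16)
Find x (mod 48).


M = 3*16 = 48
M1 = M/3 = 16, M2 = M/16 = 3
M1^(-1) mod 3 = 1, M2^(-1) mod 16 = 11
x = 2*16*1 + 12*3*11 = 428
428 mod 48 = 44
Check: 44 mod 3 = 2 ✓, 44 mod 16 = 12 ✓

x ≡ 44 (mod 48)


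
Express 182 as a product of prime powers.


182 / 2 = 91
91 / 7 = 13
13 / 13 = 1
182 = 2 × 7 × 13


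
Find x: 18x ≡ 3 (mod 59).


GCD(18, 59) = 1, unique solution
a^(-1) mod 59 = 23
x = 23 * 3 mod 59 = 10

x ≡ 10 (mod 59)


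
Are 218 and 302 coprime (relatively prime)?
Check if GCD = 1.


Euclidean algorithm:
302 = 1 * 218 + 84
218 = 2 * 84 + 50
84 = 1 * 50 + 34
50 = 1 * 34 + 16
34 = 2 * 16 + 2
16 = 8 * 2 + 0
GCD(218, 302) = 2

No, not coprime (GCD = 2)


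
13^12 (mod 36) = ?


13^1 mod 36 = 13
13^2 mod 36 = 25
13^3 mod 36 = 1
13^4 mod 36 = 13
13^5 mod 36 = 25
13^6 mod 36 = 1
13^7 mod 36 = 13
13^8 mod 36 = 25
13^9 mod 36 = 1
13^10 mod 36 = 13
13^11 mod 36 = 25
13^12 mod 36 = 1


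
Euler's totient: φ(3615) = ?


3615 = 3 × 5 × 241
Prime factors: 3, 5, 241
φ(3615) = 3615 × (1-1/3) × (1-1/5) × (1-1/241)
= 3615 × 2/3 × 4/5 × 240/241 = 1920

φ(3615) = 1920


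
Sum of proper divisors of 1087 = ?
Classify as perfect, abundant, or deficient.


Proper divisors: 1
Sum = 1 = 1
1 < 1087 → deficient

s(1087) = 1 (deficient)


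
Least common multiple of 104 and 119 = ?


GCD(104, 119) = 1
LCM = 104*119/1 = 12376/1 = 12376

LCM = 12376


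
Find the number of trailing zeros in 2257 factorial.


floor(2257/5) = 451
floor(2257/25) = 90
floor(2257/125) = 18
floor(2257/625) = 3
Total = 562

562 trailing zeros


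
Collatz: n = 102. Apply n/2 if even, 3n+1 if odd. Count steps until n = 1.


102 → 51 → 154 → 77 → 232 → 116 → 58 → 29 → 88 → 44 → 22 → 11 → 34 → 17 → 52 → 26 → 13 → 40 → 20 → 10 → 5 → 16 → 8 → 4 → 2 → 1
Total steps = 25

25 steps


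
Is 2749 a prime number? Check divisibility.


Check divisors up to sqrt(2749) = 52.4309
No divisors found.
2749 is prime.

Yes, 2749 is prime


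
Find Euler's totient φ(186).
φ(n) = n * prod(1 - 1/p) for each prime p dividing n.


186 = 2 × 3 × 31
Prime factors: 2, 3, 31
φ(186) = 186 × (1-1/2) × (1-1/3) × (1-1/31)
= 186 × 1/2 × 2/3 × 30/31 = 60

φ(186) = 60


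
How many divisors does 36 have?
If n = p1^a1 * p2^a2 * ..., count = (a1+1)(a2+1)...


36 = 2^2 × 3^2
d(36) = (2+1) × (2+1) = 9

9 divisors


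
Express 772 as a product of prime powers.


772 / 2 = 386
386 / 2 = 193
193 / 193 = 1
772 = 2^2 × 193


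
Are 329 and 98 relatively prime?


Euclidean algorithm:
329 = 3 * 98 + 35
98 = 2 * 35 + 28
35 = 1 * 28 + 7
28 = 4 * 7 + 0
GCD(329, 98) = 7

No, not coprime (GCD = 7)


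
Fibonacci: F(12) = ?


Sequence: 1, 1, 2, 3, 5, 8, 13, 21, 34, 55, 89, 144
F(12) = 144


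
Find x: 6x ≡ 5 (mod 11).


GCD(6, 11) = 1, unique solution
a^(-1) mod 11 = 2
x = 2 * 5 mod 11 = 10

x ≡ 10 (mod 11)


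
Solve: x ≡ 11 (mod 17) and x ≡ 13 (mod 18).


M = 17*18 = 306
M1 = M/17 = 18, M2 = M/18 = 17
M1^(-1) mod 17 = 1, M2^(-1) mod 18 = 17
x = 11*18*1 + 13*17*17 = 3955
3955 mod 306 = 283
Check: 283 mod 17 = 11 ✓, 283 mod 18 = 13 ✓

x ≡ 283 (mod 306)


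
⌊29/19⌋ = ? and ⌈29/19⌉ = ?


29/19 = 1.5263
floor = 1
ceil = 2

floor = 1, ceil = 2


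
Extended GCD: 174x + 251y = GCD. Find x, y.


Tabular extended Euclidean (each row: r = 174*s + 251*t):
r=174, s=1, t=0
r=251, s=0, t=1
q=0: r=174, s=1, t=0   [174*(1) + 251*(0) = 174]
q=1: r=77, s=-1, t=1   [174*(-1) + 251*(1) = 77]
q=2: r=20, s=3, t=-2   [174*(3) + 251*(-2) = 20]
q=3: r=17, s=-10, t=7   [174*(-10) + 251*(7) = 17]
q=1: r=3, s=13, t=-9   [174*(13) + 251*(-9) = 3]
q=5: r=2, s=-75, t=52   [174*(-75) + 251*(52) = 2]
q=1: r=1, s=88, t=-61   [174*(88) + 251*(-61) = 1]
q=2: r=0, s=-251, t=174   [174*(-251) + 251*(174) = 0]
GCD = 1; from the row with r=1: x=88, y=-61
Check: 174*(88) + 251*(-61) = 15312 - 15311 = 1

GCD = 1, x = 88, y = -61


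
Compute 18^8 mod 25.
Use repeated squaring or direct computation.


18^1 mod 25 = 18
18^2 mod 25 = 24
18^3 mod 25 = 7
18^4 mod 25 = 1
18^5 mod 25 = 18
18^6 mod 25 = 24
18^7 mod 25 = 7
18^8 mod 25 = 1


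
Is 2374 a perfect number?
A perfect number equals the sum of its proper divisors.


Proper divisors of 2374: 1, 2, 1187
Sum = 1 + 2 + 1187 = 1190

No, 2374 is not perfect (1190 ≠ 2374)


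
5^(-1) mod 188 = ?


Use the extended Euclidean algorithm on (188, 5); each row r = 188*s + 5*t:
r=188, s=1, t=0
r=5, s=0, t=1
q=37: r=3, s=1, t=-37   [188*(1) + 5*(-37) = 3]
q=1: r=2, s=-1, t=38   [188*(-1) + 5*(38) = 2]
q=1: r=1, s=2, t=-75   [188*(2) + 5*(-75) = 1]
q=2: r=0, s=-5, t=188   [188*(-5) + 5*(188) = 0]
GCD = 1 with t = -75, so 5*(-75) ≡ 1 (mod 188)
Inverse = -75 mod 188 = 113
Check: 5 * 113 = 565 ≡ 1 (mod 188)

5^(-1) ≡ 113 (mod 188)


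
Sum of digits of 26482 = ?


2 + 6 + 4 + 8 + 2 = 22


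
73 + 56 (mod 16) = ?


73 + 56 = 129
129 mod 16 = 1


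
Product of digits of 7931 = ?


7 × 9 × 3 × 1 = 189


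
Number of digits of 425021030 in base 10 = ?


425021030 has 9 digits in base 10
floor(log10(425021030)) + 1 = floor(8.6284) + 1 = 9

9 digits (base 10)


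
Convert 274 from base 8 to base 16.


274 (base 8) = 188 (decimal)
188 (decimal) = BC (base 16)


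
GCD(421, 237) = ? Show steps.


421 = 1 * 237 + 184
237 = 1 * 184 + 53
184 = 3 * 53 + 25
53 = 2 * 25 + 3
25 = 8 * 3 + 1
3 = 3 * 1 + 0
GCD = 1


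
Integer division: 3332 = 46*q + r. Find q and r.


3332 = 46 * 72 + 20
Check: 3312 + 20 = 3332

q = 72, r = 20


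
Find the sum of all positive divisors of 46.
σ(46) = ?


Divisors of 46: 1, 2, 23, 46
Sum = 1 + 2 + 23 + 46 = 72

σ(46) = 72


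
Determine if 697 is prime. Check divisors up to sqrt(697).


697 / 17 = 41 (exact division)
697 is NOT prime.

No, 697 is not prime


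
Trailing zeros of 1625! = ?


floor(1625/5) = 325
floor(1625/25) = 65
floor(1625/125) = 13
floor(1625/625) = 2
Total = 405

405 trailing zeros


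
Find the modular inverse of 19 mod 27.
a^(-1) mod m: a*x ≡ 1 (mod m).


Use the extended Euclidean algorithm on (27, 19); each row r = 27*s + 19*t:
r=27, s=1, t=0
r=19, s=0, t=1
q=1: r=8, s=1, t=-1   [27*(1) + 19*(-1) = 8]
q=2: r=3, s=-2, t=3   [27*(-2) + 19*(3) = 3]
q=2: r=2, s=5, t=-7   [27*(5) + 19*(-7) = 2]
q=1: r=1, s=-7, t=10   [27*(-7) + 19*(10) = 1]
q=2: r=0, s=19, t=-27   [27*(19) + 19*(-27) = 0]
GCD = 1 with t = 10, so 19*(10) ≡ 1 (mod 27)
Inverse = 10 mod 27 = 10
Check: 19 * 10 = 190 ≡ 1 (mod 27)

19^(-1) ≡ 10 (mod 27)


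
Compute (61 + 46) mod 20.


61 + 46 = 107
107 mod 20 = 7


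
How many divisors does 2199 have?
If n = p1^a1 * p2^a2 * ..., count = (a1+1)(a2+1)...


2199 = 3^1 × 733^1
d(2199) = (1+1) × (1+1) = 4

4 divisors


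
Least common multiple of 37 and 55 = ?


GCD(37, 55) = 1
LCM = 37*55/1 = 2035/1 = 2035

LCM = 2035


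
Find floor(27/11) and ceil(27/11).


27/11 = 2.4545
floor = 2
ceil = 3

floor = 2, ceil = 3


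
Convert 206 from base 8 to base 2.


206 (base 8) = 134 (decimal)
134 (decimal) = 10000110 (base 2)


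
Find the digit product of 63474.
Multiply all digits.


6 × 3 × 4 × 7 × 4 = 2016


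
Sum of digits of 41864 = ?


4 + 1 + 8 + 6 + 4 = 23


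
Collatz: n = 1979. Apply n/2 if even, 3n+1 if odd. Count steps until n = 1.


1979 → 5938 → 2969 → 8908 → 4454 → 2227 → 6682 → 3341 → 10024 → 5012 → 2506 → 1253 → 3760 → 1880 → 940 → 470 → 235 → 706 → 353 → 1060 → 530 → 265 → 796 → 398 → 199 → 598 → 299 → 898 → 449 → 1348 → 674 → 337 → 1012 → 506 → 253 → 760 → 380 → 190 → 95 → 286 → 143 → 430 → 215 → 646 → 323 → 970 → 485 → 1456 → 728 → 364 → 182 → 91 → 274 → 137 → 412 → 206 → 103 → 310 → 155 → 466 → 233 → 700 → 350 → 175 → 526 → 263 → 790 → 395 → 1186 → 593 → 1780 → 890 → 445 → 1336 → 668 → 334 → 167 → 502 → 251 → 754 → 377 → 1132 → 566 → 283 → 850 → 425 → 1276 → 638 → 319 → 958 → 479 → 1438 → 719 → 2158 → 1079 → 3238 → 1619 → 4858 → 2429 → 7288 → 3644 → 1822 → 911 → 2734 → 1367 → 4102 → 2051 → 6154 → 3077 → 9232 → 4616 → 2308 → 1154 → 577 → 1732 → 866 → 433 → 1300 → 650 → 325 → 976 → 488 → 244 → 122 → 61 → 184 → 92 → 46 → 23 → 70 → 35 → 106 → 53 → 160 → 80 → 40 → 20 → 10 → 5 → 16 → 8 → 4 → 2 → 1
Total steps = 143

143 steps


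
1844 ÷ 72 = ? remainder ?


1844 = 72 * 25 + 44
Check: 1800 + 44 = 1844

q = 25, r = 44


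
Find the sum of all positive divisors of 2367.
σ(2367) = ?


Divisors of 2367: 1, 3, 9, 263, 789, 2367
Sum = 1 + 3 + 9 + 263 + 789 + 2367 = 3432

σ(2367) = 3432


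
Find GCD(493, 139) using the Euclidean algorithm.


493 = 3 * 139 + 76
139 = 1 * 76 + 63
76 = 1 * 63 + 13
63 = 4 * 13 + 11
13 = 1 * 11 + 2
11 = 5 * 2 + 1
2 = 2 * 1 + 0
GCD = 1


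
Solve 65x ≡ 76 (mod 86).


GCD(65, 86) = 1, unique solution
a^(-1) mod 86 = 45
x = 45 * 76 mod 86 = 66

x ≡ 66 (mod 86)


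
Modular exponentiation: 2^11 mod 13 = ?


2^1 mod 13 = 2
2^2 mod 13 = 4
2^3 mod 13 = 8
2^4 mod 13 = 3
2^5 mod 13 = 6
2^6 mod 13 = 12
2^7 mod 13 = 11
2^8 mod 13 = 9
2^9 mod 13 = 5
2^10 mod 13 = 10
2^11 mod 13 = 7


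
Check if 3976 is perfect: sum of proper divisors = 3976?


Proper divisors of 3976: 1, 2, 4, 7, 8, 14, 28, 56, 71, 142, 284, 497, 568, 994, 1988
Sum = 1 + 2 + 4 + 7 + 8 + 14 + 28 + 56 + 71 + 142 + 284 + 497 + 568 + 994 + 1988 = 4664

No, 3976 is not perfect (4664 ≠ 3976)


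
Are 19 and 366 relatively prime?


Euclidean algorithm:
366 = 19 * 19 + 5
19 = 3 * 5 + 4
5 = 1 * 4 + 1
4 = 4 * 1 + 0
GCD(19, 366) = 1

Yes, coprime (GCD = 1)


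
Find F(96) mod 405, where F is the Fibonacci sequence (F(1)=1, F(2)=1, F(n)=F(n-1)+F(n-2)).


F(k) mod 405 for k=1..96:
1, 1, 2, 3, 5, 8, 13, 21, 34, 55, 89, 144, 233, 377, 205, 177, 382, 154, 131, 285, 11, 296, 307, 198, 100, 298, 398, 291, 284, 170, 49, 219, 268, 82, 350, 27, 377, 404, 376, 375, 346, 316, 257, 168, 20, 188, 208, 396, 199, 190, 389, 174, 158, 332, 85, 12, 97, 109, 206, 315, 116, 26, 142, 168, 310, 73, 383, 51, 29, 80, 109, 189, 298, 82, 380, 57, 32, 89, 121, 210, 331, 136, 62, 198, 260, 53, 313, 366, 274, 235, 104, 339, 38, 377, 10, 387
F(96) mod 405 = 387


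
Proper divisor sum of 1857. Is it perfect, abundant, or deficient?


Proper divisors: 1, 3, 619
Sum = 1 + 3 + 619 = 623
623 < 1857 → deficient

s(1857) = 623 (deficient)


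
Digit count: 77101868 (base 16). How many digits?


77101868 in base 16 = 4987B2C
Number of digits = 7

7 digits (base 16)


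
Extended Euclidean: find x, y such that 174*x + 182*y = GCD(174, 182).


Tabular extended Euclidean (each row: r = 174*s + 182*t):
r=174, s=1, t=0
r=182, s=0, t=1
q=0: r=174, s=1, t=0   [174*(1) + 182*(0) = 174]
q=1: r=8, s=-1, t=1   [174*(-1) + 182*(1) = 8]
q=21: r=6, s=22, t=-21   [174*(22) + 182*(-21) = 6]
q=1: r=2, s=-23, t=22   [174*(-23) + 182*(22) = 2]
q=3: r=0, s=91, t=-87   [174*(91) + 182*(-87) = 0]
GCD = 2; from the row with r=2: x=-23, y=22
Check: 174*(-23) + 182*(22) = -4002 + 4004 = 2

GCD = 2, x = -23, y = 22


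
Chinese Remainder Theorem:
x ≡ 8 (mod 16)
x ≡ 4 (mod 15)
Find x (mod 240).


M = 16*15 = 240
M1 = M/16 = 15, M2 = M/15 = 16
M1^(-1) mod 16 = 15, M2^(-1) mod 15 = 1
x = 8*15*15 + 4*16*1 = 1864
1864 mod 240 = 184
Check: 184 mod 16 = 8 ✓, 184 mod 15 = 4 ✓

x ≡ 184 (mod 240)


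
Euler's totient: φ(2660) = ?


2660 = 2^2 × 5 × 7 × 19
Prime factors: 2, 5, 7, 19
φ(2660) = 2660 × (1-1/2) × (1-1/5) × (1-1/7) × (1-1/19)
= 2660 × 1/2 × 4/5 × 6/7 × 18/19 = 864

φ(2660) = 864


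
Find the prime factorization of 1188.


1188 / 2 = 594
594 / 2 = 297
297 / 3 = 99
99 / 3 = 33
33 / 3 = 11
11 / 11 = 1
1188 = 2^2 × 3^3 × 11


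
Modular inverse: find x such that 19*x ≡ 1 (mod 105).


Use the extended Euclidean algorithm on (105, 19); each row r = 105*s + 19*t:
r=105, s=1, t=0
r=19, s=0, t=1
q=5: r=10, s=1, t=-5   [105*(1) + 19*(-5) = 10]
q=1: r=9, s=-1, t=6   [105*(-1) + 19*(6) = 9]
q=1: r=1, s=2, t=-11   [105*(2) + 19*(-11) = 1]
q=9: r=0, s=-19, t=105   [105*(-19) + 19*(105) = 0]
GCD = 1 with t = -11, so 19*(-11) ≡ 1 (mod 105)
Inverse = -11 mod 105 = 94
Check: 19 * 94 = 1786 ≡ 1 (mod 105)

19^(-1) ≡ 94 (mod 105)


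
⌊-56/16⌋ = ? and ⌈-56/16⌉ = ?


-56/16 = -3.5000
floor = -4
ceil = -3

floor = -4, ceil = -3


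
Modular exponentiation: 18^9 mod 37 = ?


18^1 mod 37 = 18
18^2 mod 37 = 28
18^3 mod 37 = 23
18^4 mod 37 = 7
18^5 mod 37 = 15
18^6 mod 37 = 11
18^7 mod 37 = 13
18^8 mod 37 = 12
18^9 mod 37 = 31


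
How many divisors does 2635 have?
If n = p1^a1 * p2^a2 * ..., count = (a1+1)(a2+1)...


2635 = 5^1 × 17^1 × 31^1
d(2635) = (1+1) × (1+1) × (1+1) = 8

8 divisors


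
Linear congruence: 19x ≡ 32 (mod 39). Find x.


GCD(19, 39) = 1, unique solution
a^(-1) mod 39 = 37
x = 37 * 32 mod 39 = 14

x ≡ 14 (mod 39)


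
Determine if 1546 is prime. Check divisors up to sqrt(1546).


1546 / 2 = 773 (exact division)
1546 is NOT prime.

No, 1546 is not prime


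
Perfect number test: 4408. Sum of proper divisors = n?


Proper divisors of 4408: 1, 2, 4, 8, 19, 29, 38, 58, 76, 116, 152, 232, 551, 1102, 2204
Sum = 1 + 2 + 4 + 8 + 19 + 29 + 38 + 58 + 76 + 116 + 152 + 232 + 551 + 1102 + 2204 = 4592

No, 4408 is not perfect (4592 ≠ 4408)


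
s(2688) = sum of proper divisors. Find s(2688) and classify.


Proper divisors: 1, 2, 3, 4, 6, 7, 8, 12, 14, 16, 21, 24, 28, 32, 42, 48, 56, 64, 84, 96, 112, 128, 168, 192, 224, 336, 384, 448, 672, 896, 1344
Sum = 1 + 2 + 3 + 4 + 6 + 7 + 8 + 12 + 14 + 16 + 21 + 24 + 28 + 32 + 42 + 48 + 56 + 64 + 84 + 96 + 112 + 128 + 168 + 192 + 224 + 336 + 384 + 448 + 672 + 896 + 1344 = 5472
5472 > 2688 → abundant

s(2688) = 5472 (abundant)


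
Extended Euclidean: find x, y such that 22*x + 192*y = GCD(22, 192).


Tabular extended Euclidean (each row: r = 22*s + 192*t):
r=22, s=1, t=0
r=192, s=0, t=1
q=0: r=22, s=1, t=0   [22*(1) + 192*(0) = 22]
q=8: r=16, s=-8, t=1   [22*(-8) + 192*(1) = 16]
q=1: r=6, s=9, t=-1   [22*(9) + 192*(-1) = 6]
q=2: r=4, s=-26, t=3   [22*(-26) + 192*(3) = 4]
q=1: r=2, s=35, t=-4   [22*(35) + 192*(-4) = 2]
q=2: r=0, s=-96, t=11   [22*(-96) + 192*(11) = 0]
GCD = 2; from the row with r=2: x=35, y=-4
Check: 22*(35) + 192*(-4) = 770 - 768 = 2

GCD = 2, x = 35, y = -4
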